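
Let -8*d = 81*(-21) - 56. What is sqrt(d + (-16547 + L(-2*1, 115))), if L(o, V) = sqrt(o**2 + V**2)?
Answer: sqrt(-261238 + 16*sqrt(13229))/4 ≈ 127.33*I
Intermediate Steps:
d = 1757/8 (d = -(81*(-21) - 56)/8 = -(-1701 - 56)/8 = -1/8*(-1757) = 1757/8 ≈ 219.63)
L(o, V) = sqrt(V**2 + o**2)
sqrt(d + (-16547 + L(-2*1, 115))) = sqrt(1757/8 + (-16547 + sqrt(115**2 + (-2*1)**2))) = sqrt(1757/8 + (-16547 + sqrt(13225 + (-2)**2))) = sqrt(1757/8 + (-16547 + sqrt(13225 + 4))) = sqrt(1757/8 + (-16547 + sqrt(13229))) = sqrt(-130619/8 + sqrt(13229))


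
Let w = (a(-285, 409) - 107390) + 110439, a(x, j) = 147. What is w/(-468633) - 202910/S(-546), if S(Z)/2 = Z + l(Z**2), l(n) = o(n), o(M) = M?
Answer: -3233079649/9296741454 ≈ -0.34776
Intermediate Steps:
l(n) = n
S(Z) = 2*Z + 2*Z**2 (S(Z) = 2*(Z + Z**2) = 2*Z + 2*Z**2)
w = 3196 (w = (147 - 107390) + 110439 = -107243 + 110439 = 3196)
w/(-468633) - 202910/S(-546) = 3196/(-468633) - 202910*(-1/(1092*(1 - 546))) = 3196*(-1/468633) - 202910/(2*(-546)*(-545)) = -3196/468633 - 202910/595140 = -3196/468633 - 202910*1/595140 = -3196/468633 - 20291/59514 = -3233079649/9296741454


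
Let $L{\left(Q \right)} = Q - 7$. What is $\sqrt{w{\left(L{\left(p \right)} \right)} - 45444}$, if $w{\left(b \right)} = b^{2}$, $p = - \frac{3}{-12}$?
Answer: $\frac{5 i \sqrt{29055}}{4} \approx 213.07 i$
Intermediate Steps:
$p = \frac{1}{4}$ ($p = \left(-3\right) \left(- \frac{1}{12}\right) = \frac{1}{4} \approx 0.25$)
$L{\left(Q \right)} = -7 + Q$
$\sqrt{w{\left(L{\left(p \right)} \right)} - 45444} = \sqrt{\left(-7 + \frac{1}{4}\right)^{2} - 45444} = \sqrt{\left(- \frac{27}{4}\right)^{2} - 45444} = \sqrt{\frac{729}{16} - 45444} = \sqrt{- \frac{726375}{16}} = \frac{5 i \sqrt{29055}}{4}$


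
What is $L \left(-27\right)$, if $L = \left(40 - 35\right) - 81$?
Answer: $2052$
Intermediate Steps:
$L = -76$ ($L = \left(40 - 35\right) - 81 = 5 - 81 = -76$)
$L \left(-27\right) = \left(-76\right) \left(-27\right) = 2052$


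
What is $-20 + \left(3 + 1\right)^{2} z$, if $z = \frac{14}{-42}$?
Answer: $- \frac{76}{3} \approx -25.333$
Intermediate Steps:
$z = - \frac{1}{3}$ ($z = 14 \left(- \frac{1}{42}\right) = - \frac{1}{3} \approx -0.33333$)
$-20 + \left(3 + 1\right)^{2} z = -20 + \left(3 + 1\right)^{2} \left(- \frac{1}{3}\right) = -20 + 4^{2} \left(- \frac{1}{3}\right) = -20 + 16 \left(- \frac{1}{3}\right) = -20 - \frac{16}{3} = - \frac{76}{3}$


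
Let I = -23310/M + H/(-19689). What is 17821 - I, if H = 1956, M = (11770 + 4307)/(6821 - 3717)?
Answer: 785074929165/35171117 ≈ 22322.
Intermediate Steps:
M = 16077/3104 ≈ 5.1794
I = -158290453108/35171117 (I = -23310/16077/3104 + 1956/(-19689) = -23310*3104/16077 + 1956*(-1/19689) = -24118080/5359 - 652/6563 = -158290453108/35171117 ≈ -4500.6)
17821 - I = 17821 - 1*(-158290453108/35171117) = 17821 + 158290453108/35171117 = 785074929165/35171117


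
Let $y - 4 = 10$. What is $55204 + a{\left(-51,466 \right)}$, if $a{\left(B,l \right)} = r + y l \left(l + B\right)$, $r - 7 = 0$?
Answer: $2762671$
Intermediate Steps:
$r = 7$ ($r = 7 + 0 = 7$)
$y = 14$ ($y = 4 + 10 = 14$)
$a{\left(B,l \right)} = 7 + 14 l \left(B + l\right)$ ($a{\left(B,l \right)} = 7 + 14 l \left(l + B\right) = 7 + 14 l \left(B + l\right)$)
$55204 + a{\left(-51,466 \right)} = 55204 + \left(7 + 14 \cdot 466^{2} + 14 \left(-51\right) 466\right) = 55204 + \left(7 + 14 \cdot 217156 - 332724\right) = 55204 + \left(7 + 3040184 - 332724\right) = 55204 + 2707467 = 2762671$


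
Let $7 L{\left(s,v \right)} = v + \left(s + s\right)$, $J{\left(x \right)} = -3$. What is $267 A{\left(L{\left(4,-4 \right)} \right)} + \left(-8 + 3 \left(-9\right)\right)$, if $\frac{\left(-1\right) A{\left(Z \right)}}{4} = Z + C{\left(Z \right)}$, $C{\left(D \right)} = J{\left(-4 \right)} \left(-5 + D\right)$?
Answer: $- \frac{103841}{7} \approx -14834.0$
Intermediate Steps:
$C{\left(D \right)} = 15 - 3 D$ ($C{\left(D \right)} = - 3 \left(-5 + D\right) = 15 - 3 D$)
$L{\left(s,v \right)} = \frac{v}{7} + \frac{2 s}{7}$ ($L{\left(s,v \right)} = \frac{v + \left(s + s\right)}{7} = \frac{v + 2 s}{7} = \frac{v}{7} + \frac{2 s}{7}$)
$A{\left(Z \right)} = -60 + 8 Z$ ($A{\left(Z \right)} = - 4 \left(Z - \left(-15 + 3 Z\right)\right) = - 4 \left(15 - 2 Z\right) = -60 + 8 Z$)
$267 A{\left(L{\left(4,-4 \right)} \right)} + \left(-8 + 3 \left(-9\right)\right) = 267 \left(-60 + 8 \left(\frac{1}{7} \left(-4\right) + \frac{2}{7} \cdot 4\right)\right) + \left(-8 + 3 \left(-9\right)\right) = 267 \left(-60 + 8 \left(- \frac{4}{7} + \frac{8}{7}\right)\right) - 35 = 267 \left(-60 + 8 \cdot \frac{4}{7}\right) - 35 = 267 \left(-60 + \frac{32}{7}\right) - 35 = 267 \left(- \frac{388}{7}\right) - 35 = - \frac{103596}{7} - 35 = - \frac{103841}{7}$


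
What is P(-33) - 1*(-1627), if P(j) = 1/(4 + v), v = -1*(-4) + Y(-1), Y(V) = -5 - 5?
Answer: 3253/2 ≈ 1626.5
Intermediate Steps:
Y(V) = -10
v = -6 (v = -1*(-4) - 10 = 4 - 10 = -6)
P(j) = -1/2 (P(j) = 1/(4 - 6) = 1/(-2) = -1/2)
P(-33) - 1*(-1627) = -1/2 - 1*(-1627) = -1/2 + 1627 = 3253/2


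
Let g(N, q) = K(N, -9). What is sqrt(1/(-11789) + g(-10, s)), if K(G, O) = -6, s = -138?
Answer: I*sqrt(833894915)/11789 ≈ 2.4495*I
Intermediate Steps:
g(N, q) = -6
sqrt(1/(-11789) + g(-10, s)) = sqrt(1/(-11789) - 6) = sqrt(-1/11789 - 6) = sqrt(-70735/11789) = I*sqrt(833894915)/11789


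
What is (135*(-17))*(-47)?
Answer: 107865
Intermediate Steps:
(135*(-17))*(-47) = -2295*(-47) = 107865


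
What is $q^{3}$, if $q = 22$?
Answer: $10648$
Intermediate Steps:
$q^{3} = 22^{3} = 10648$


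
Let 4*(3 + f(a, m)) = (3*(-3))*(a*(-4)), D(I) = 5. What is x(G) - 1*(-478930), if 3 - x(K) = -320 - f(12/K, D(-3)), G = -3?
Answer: 479214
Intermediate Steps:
f(a, m) = -3 + 9*a (f(a, m) = -3 + ((3*(-3))*(a*(-4)))/4 = -3 + (-(-36)*a)/4 = -3 + (36*a)/4 = -3 + 9*a)
x(K) = 320 + 108/K (x(K) = 3 - (-320 - (-3 + 9*(12/K))) = 3 - (-320 - (-3 + 108/K)) = 3 - (-320 + (3 - 108/K)) = 3 - (-317 - 108/K) = 3 + (317 + 108/K) = 320 + 108/K)
x(G) - 1*(-478930) = (320 + 108/(-3)) - 1*(-478930) = (320 + 108*(-⅓)) + 478930 = (320 - 36) + 478930 = 284 + 478930 = 479214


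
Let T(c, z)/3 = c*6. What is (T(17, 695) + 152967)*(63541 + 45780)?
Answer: 16755957633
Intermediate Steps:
T(c, z) = 18*c (T(c, z) = 3*(c*6) = 3*(6*c) = 18*c)
(T(17, 695) + 152967)*(63541 + 45780) = (18*17 + 152967)*(63541 + 45780) = (306 + 152967)*109321 = 153273*109321 = 16755957633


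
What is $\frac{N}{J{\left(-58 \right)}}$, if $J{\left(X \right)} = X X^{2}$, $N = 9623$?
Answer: $- \frac{9623}{195112} \approx -0.04932$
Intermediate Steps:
$J{\left(X \right)} = X^{3}$
$\frac{N}{J{\left(-58 \right)}} = \frac{9623}{\left(-58\right)^{3}} = \frac{9623}{-195112} = 9623 \left(- \frac{1}{195112}\right) = - \frac{9623}{195112}$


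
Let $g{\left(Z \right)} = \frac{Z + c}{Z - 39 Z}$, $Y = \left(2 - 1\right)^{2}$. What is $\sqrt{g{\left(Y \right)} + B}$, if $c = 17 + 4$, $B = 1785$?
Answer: $\frac{4 \sqrt{40261}}{19} \approx 42.242$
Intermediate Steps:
$c = 21$
$Y = 1$ ($Y = 1^{2} = 1$)
$g{\left(Z \right)} = - \frac{21 + Z}{38 Z}$ ($g{\left(Z \right)} = \frac{Z + 21}{Z - 39 Z} = \frac{21 + Z}{\left(-38\right) Z} = \left(21 + Z\right) \left(- \frac{1}{38 Z}\right) = - \frac{21 + Z}{38 Z}$)
$\sqrt{g{\left(Y \right)} + B} = \sqrt{\frac{-21 - 1}{38 \cdot 1} + 1785} = \sqrt{\frac{1}{38} \cdot 1 \left(-21 - 1\right) + 1785} = \sqrt{\frac{1}{38} \cdot 1 \left(-22\right) + 1785} = \sqrt{- \frac{11}{19} + 1785} = \sqrt{\frac{33904}{19}} = \frac{4 \sqrt{40261}}{19}$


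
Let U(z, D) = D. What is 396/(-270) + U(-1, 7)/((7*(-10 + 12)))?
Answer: -29/30 ≈ -0.96667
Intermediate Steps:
396/(-270) + U(-1, 7)/((7*(-10 + 12))) = 396/(-270) + 7/((7*(-10 + 12))) = 396*(-1/270) + 7/((7*2)) = -22/15 + 7/14 = -22/15 + 7*(1/14) = -22/15 + 1/2 = -29/30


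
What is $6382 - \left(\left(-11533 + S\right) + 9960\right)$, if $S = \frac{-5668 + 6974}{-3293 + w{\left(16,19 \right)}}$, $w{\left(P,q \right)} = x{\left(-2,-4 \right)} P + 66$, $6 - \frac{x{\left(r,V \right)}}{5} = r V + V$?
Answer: $\frac{24399291}{3067} \approx 7955.4$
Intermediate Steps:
$x{\left(r,V \right)} = 30 - 5 V - 5 V r$ ($x{\left(r,V \right)} = 30 - 5 \left(r V + V\right) = 30 - 5 \left(V r + V\right) = 30 - 5 \left(V + V r\right) = 30 - \left(5 V + 5 V r\right) = 30 - 5 V - 5 V r$)
$w{\left(P,q \right)} = 66 + 10 P$ ($w{\left(P,q \right)} = \left(30 - -20 - \left(-20\right) \left(-2\right)\right) P + 66 = \left(30 + 20 - 40\right) P + 66 = 10 P + 66 = 66 + 10 P$)
$S = - \frac{1306}{3067}$ ($S = \frac{-5668 + 6974}{-3293 + \left(66 + 10 \cdot 16\right)} = \frac{1306}{-3293 + \left(66 + 160\right)} = \frac{1306}{-3293 + 226} = \frac{1306}{-3067} = 1306 \left(- \frac{1}{3067}\right) = - \frac{1306}{3067} \approx -0.42582$)
$6382 - \left(\left(-11533 + S\right) + 9960\right) = 6382 - \left(\left(-11533 - \frac{1306}{3067}\right) + 9960\right) = 6382 - \left(- \frac{35373017}{3067} + 9960\right) = 6382 - - \frac{4825697}{3067} = 6382 + \frac{4825697}{3067} = \frac{24399291}{3067}$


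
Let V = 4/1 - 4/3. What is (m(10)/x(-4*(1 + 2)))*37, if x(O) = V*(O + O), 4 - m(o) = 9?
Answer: 185/64 ≈ 2.8906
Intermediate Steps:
m(o) = -5 (m(o) = 4 - 1*9 = 4 - 9 = -5)
V = 8/3 (V = 4*1 - 4*⅓ = 4 - 4/3 = 8/3 ≈ 2.6667)
x(O) = 16*O/3 (x(O) = 8*(O + O)/3 = 8*(2*O)/3 = 16*O/3)
(m(10)/x(-4*(1 + 2)))*37 = -5*(-3/(64*(1 + 2)))*37 = -5/(16*(-4*3)/3)*37 = -5/((16/3)*(-12))*37 = -5/(-64)*37 = -5*(-1/64)*37 = (5/64)*37 = 185/64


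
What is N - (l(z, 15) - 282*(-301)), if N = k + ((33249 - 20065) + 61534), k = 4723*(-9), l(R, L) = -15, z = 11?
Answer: -52656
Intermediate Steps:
k = -42507
N = 32211 (N = -42507 + ((33249 - 20065) + 61534) = -42507 + (13184 + 61534) = -42507 + 74718 = 32211)
N - (l(z, 15) - 282*(-301)) = 32211 - (-15 - 282*(-301)) = 32211 - (-15 + 84882) = 32211 - 1*84867 = 32211 - 84867 = -52656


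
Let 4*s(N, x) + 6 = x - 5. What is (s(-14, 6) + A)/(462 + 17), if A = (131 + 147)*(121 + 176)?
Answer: 330259/1916 ≈ 172.37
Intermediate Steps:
s(N, x) = -11/4 + x/4 (s(N, x) = -3/2 + (x - 5)/4 = -3/2 + (-5 + x)/4 = -3/2 + (-5/4 + x/4) = -11/4 + x/4)
A = 82566 (A = 278*297 = 82566)
(s(-14, 6) + A)/(462 + 17) = ((-11/4 + (¼)*6) + 82566)/(462 + 17) = ((-11/4 + 3/2) + 82566)/479 = (-5/4 + 82566)*(1/479) = (330259/4)*(1/479) = 330259/1916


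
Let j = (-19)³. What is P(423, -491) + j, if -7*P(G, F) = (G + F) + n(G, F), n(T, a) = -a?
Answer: -48436/7 ≈ -6919.4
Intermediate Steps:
P(G, F) = -G/7 (P(G, F) = -((G + F) - F)/7 = -((F + G) - F)/7 = -G/7)
j = -6859
P(423, -491) + j = -⅐*423 - 6859 = -423/7 - 6859 = -48436/7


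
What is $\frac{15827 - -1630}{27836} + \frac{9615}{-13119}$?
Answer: $- \frac{12874919}{121726828} \approx -0.10577$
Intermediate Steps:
$\frac{15827 - -1630}{27836} + \frac{9615}{-13119} = \left(15827 + 1630\right) \frac{1}{27836} + 9615 \left(- \frac{1}{13119}\right) = 17457 \cdot \frac{1}{27836} - \frac{3205}{4373} = \frac{17457}{27836} - \frac{3205}{4373} = - \frac{12874919}{121726828}$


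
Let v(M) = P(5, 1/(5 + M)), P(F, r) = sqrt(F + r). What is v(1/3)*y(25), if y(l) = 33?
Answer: 33*sqrt(83)/4 ≈ 75.161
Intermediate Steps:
v(M) = sqrt(5 + 1/(5 + M))
v(1/3)*y(25) = sqrt((26 + 5*(1/3))/(5 + 1/3))*33 = sqrt((26 + 5/3)/(16/3))*33 = sqrt((3/16)*(83/3))*33 = sqrt(83/16)*33 = (sqrt(83)/4)*33 = 33*sqrt(83)/4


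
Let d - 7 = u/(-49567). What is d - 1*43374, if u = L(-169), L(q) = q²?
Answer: -2149600650/49567 ≈ -43368.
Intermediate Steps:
u = 28561 (u = (-169)² = 28561)
d = 318408/49567 (d = 7 + 28561/(-49567) = 7 + 28561*(-1/49567) = 7 - 28561/49567 = 318408/49567 ≈ 6.4238)
d - 1*43374 = 318408/49567 - 1*43374 = 318408/49567 - 43374 = -2149600650/49567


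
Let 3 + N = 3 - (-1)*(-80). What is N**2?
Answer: 6400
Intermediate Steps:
N = -80 (N = -3 + (3 - (-1)*(-80)) = -3 + (3 - 1*80) = -3 + (3 - 80) = -3 - 77 = -80)
N**2 = (-80)**2 = 6400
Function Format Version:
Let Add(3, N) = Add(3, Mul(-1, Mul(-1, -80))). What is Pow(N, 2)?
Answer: 6400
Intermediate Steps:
N = -80 (N = Add(-3, Add(3, Mul(-1, Mul(-1, -80)))) = Add(-3, Add(3, Mul(-1, 80))) = Add(-3, Add(3, -80)) = Add(-3, -77) = -80)
Pow(N, 2) = Pow(-80, 2) = 6400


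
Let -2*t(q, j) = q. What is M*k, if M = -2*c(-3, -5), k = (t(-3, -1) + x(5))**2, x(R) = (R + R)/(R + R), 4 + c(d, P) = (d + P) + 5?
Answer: 175/2 ≈ 87.500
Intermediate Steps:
c(d, P) = 1 + P + d (c(d, P) = -4 + ((d + P) + 5) = -4 + ((P + d) + 5) = -4 + (5 + P + d) = 1 + P + d)
x(R) = 1 (x(R) = (2*R)/((2*R)) = (2*R)*(1/(2*R)) = 1)
t(q, j) = -q/2
k = 25/4 (k = (-1/2*(-3) + 1)**2 = (3/2 + 1)**2 = (5/2)**2 = 25/4 ≈ 6.2500)
M = 14 (M = -2*(1 - 5 - 3) = -2*(-7) = 14)
M*k = 14*(25/4) = 175/2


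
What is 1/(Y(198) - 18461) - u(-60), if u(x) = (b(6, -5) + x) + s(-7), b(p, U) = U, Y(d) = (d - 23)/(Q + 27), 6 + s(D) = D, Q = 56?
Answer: 119502781/1532088 ≈ 78.000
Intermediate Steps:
s(D) = -6 + D
Y(d) = -23/83 + d/83 (Y(d) = (d - 23)/(56 + 27) = (-23 + d)/83 = (-23 + d)*(1/83) = -23/83 + d/83)
u(x) = -18 + x (u(x) = (-5 + x) + (-6 - 7) = (-5 + x) - 13 = -18 + x)
1/(Y(198) - 18461) - u(-60) = 1/((-23/83 + (1/83)*198) - 18461) - (-18 - 60) = 1/((-23/83 + 198/83) - 18461) - 1*(-78) = 1/(175/83 - 18461) + 78 = 1/(-1532088/83) + 78 = -83/1532088 + 78 = 119502781/1532088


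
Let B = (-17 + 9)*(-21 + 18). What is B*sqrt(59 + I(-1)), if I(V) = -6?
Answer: 24*sqrt(53) ≈ 174.72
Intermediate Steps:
B = 24 (B = -8*(-3) = 24)
B*sqrt(59 + I(-1)) = 24*sqrt(59 - 6) = 24*sqrt(53)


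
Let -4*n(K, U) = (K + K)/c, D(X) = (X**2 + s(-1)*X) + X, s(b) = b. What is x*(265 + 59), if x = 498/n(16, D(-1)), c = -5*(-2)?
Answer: -201690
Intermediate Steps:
c = 10
D(X) = X**2 (D(X) = (X**2 - X) + X = X**2)
n(K, U) = -K/20 (n(K, U) = -(K + K)/(4*10) = -2*K/(4*10) = -K/20)
x = -1245/2 (x = 498/((-1/20*16)) = 498/(-4/5) = 498*(-5/4) = -1245/2 ≈ -622.50)
x*(265 + 59) = -1245*(265 + 59)/2 = -1245/2*324 = -201690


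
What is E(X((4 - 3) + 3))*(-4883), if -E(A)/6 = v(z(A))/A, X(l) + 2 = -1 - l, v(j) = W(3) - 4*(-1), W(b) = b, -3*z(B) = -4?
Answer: -29298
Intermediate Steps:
z(B) = 4/3 (z(B) = -⅓*(-4) = 4/3)
v(j) = 7 (v(j) = 3 - 4*(-1) = 3 - 1*(-4) = 3 + 4 = 7)
X(l) = -3 - l (X(l) = -2 + (-1 - l) = -3 - l)
E(A) = -42/A
E(X((4 - 3) + 3))*(-4883) = -42/(-3 - ((4 - 3) + 3))*(-4883) = -42/(-3 - (1 + 3))*(-4883) = -42/(-3 - 1*4)*(-4883) = -42/(-3 - 4)*(-4883) = -42/(-7)*(-4883) = -42*(-⅐)*(-4883) = 6*(-4883) = -29298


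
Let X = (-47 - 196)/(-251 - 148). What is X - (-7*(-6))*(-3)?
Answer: 16839/133 ≈ 126.61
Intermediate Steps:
X = 81/133 (X = -243/(-399) = -243*(-1/399) = 81/133 ≈ 0.60902)
X - (-7*(-6))*(-3) = 81/133 - (-7*(-6))*(-3) = 81/133 - 42*(-3) = 81/133 - 1*(-126) = 81/133 + 126 = 16839/133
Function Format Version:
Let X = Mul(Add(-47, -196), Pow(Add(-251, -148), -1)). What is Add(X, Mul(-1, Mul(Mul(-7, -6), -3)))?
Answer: Rational(16839, 133) ≈ 126.61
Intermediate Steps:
X = Rational(81, 133) (X = Mul(-243, Pow(-399, -1)) = Mul(-243, Rational(-1, 399)) = Rational(81, 133) ≈ 0.60902)
Add(X, Mul(-1, Mul(Mul(-7, -6), -3))) = Add(Rational(81, 133), Mul(-1, Mul(Mul(-7, -6), -3))) = Add(Rational(81, 133), Mul(-1, Mul(42, -3))) = Add(Rational(81, 133), Mul(-1, -126)) = Add(Rational(81, 133), 126) = Rational(16839, 133)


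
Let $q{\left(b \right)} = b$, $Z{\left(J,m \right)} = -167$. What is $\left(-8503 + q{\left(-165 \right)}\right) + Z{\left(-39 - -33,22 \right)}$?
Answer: $-8835$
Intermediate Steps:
$\left(-8503 + q{\left(-165 \right)}\right) + Z{\left(-39 - -33,22 \right)} = \left(-8503 - 165\right) - 167 = -8668 - 167 = -8835$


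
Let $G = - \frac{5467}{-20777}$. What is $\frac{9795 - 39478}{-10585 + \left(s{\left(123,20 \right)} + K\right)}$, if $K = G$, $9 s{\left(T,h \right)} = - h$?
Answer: $\frac{5550513219}{1979687242} \approx 2.8037$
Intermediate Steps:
$G = \frac{5467}{20777}$ ($G = \left(-5467\right) \left(- \frac{1}{20777}\right) = \frac{5467}{20777} \approx 0.26313$)
$s{\left(T,h \right)} = - \frac{h}{9}$ ($s{\left(T,h \right)} = \frac{\left(-1\right) h}{9} = - \frac{h}{9}$)
$K = \frac{5467}{20777} \approx 0.26313$
$\frac{9795 - 39478}{-10585 + \left(s{\left(123,20 \right)} + K\right)} = \frac{9795 - 39478}{-10585 + \left(\left(- \frac{1}{9}\right) 20 + \frac{5467}{20777}\right)} = - \frac{29683}{-10585 + \left(- \frac{20}{9} + \frac{5467}{20777}\right)} = - \frac{29683}{-10585 - \frac{366337}{186993}} = - \frac{29683}{- \frac{1979687242}{186993}} = \left(-29683\right) \left(- \frac{186993}{1979687242}\right) = \frac{5550513219}{1979687242}$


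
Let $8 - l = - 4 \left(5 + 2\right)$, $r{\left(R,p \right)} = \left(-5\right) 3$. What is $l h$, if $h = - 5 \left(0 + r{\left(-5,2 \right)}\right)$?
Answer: $2700$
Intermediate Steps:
$r{\left(R,p \right)} = -15$
$h = 75$ ($h = - 5 \left(0 - 15\right) = \left(-5\right) \left(-15\right) = 75$)
$l = 36$ ($l = 8 - - 4 \left(5 + 2\right) = 8 - \left(-4\right) 7 = 8 - -28 = 8 + 28 = 36$)
$l h = 36 \cdot 75 = 2700$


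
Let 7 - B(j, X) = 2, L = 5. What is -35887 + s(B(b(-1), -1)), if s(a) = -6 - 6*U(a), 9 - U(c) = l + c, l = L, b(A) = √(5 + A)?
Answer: -35887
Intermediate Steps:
B(j, X) = 5 (B(j, X) = 7 - 1*2 = 7 - 2 = 5)
l = 5
U(c) = 4 - c (U(c) = 9 - (5 + c) = 9 + (-5 - c) = 4 - c)
s(a) = -30 + 6*a (s(a) = -6 - 6*(4 - a) = -6 + (-24 + 6*a) = -30 + 6*a)
-35887 + s(B(b(-1), -1)) = -35887 + (-30 + 6*5) = -35887 + (-30 + 30) = -35887 + 0 = -35887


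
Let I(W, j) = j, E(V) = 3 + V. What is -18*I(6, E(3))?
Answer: -108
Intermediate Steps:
-18*I(6, E(3)) = -18*(3 + 3) = -18*6 = -108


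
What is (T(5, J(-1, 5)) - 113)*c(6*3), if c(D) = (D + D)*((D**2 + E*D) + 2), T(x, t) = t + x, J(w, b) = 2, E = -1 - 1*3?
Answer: -969264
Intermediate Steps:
E = -4 (E = -1 - 3 = -4)
c(D) = 2*D*(2 + D**2 - 4*D) (c(D) = (D + D)*((D**2 - 4*D) + 2) = (2*D)*(2 + D**2 - 4*D) = 2*D*(2 + D**2 - 4*D))
(T(5, J(-1, 5)) - 113)*c(6*3) = ((2 + 5) - 113)*(2*(6*3)*(2 + (6*3)**2 - 24*3)) = (7 - 113)*(2*18*(2 + 18**2 - 4*18)) = -212*18*(2 + 324 - 72) = -212*18*254 = -106*9144 = -969264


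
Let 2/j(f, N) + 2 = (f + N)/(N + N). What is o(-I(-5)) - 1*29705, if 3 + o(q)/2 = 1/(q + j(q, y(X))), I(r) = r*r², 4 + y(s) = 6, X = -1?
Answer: -442188575/14883 ≈ -29711.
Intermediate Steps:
y(s) = 2 (y(s) = -4 + 6 = 2)
I(r) = r³
j(f, N) = 2/(-2 + (N + f)/(2*N)) (j(f, N) = 2/(-2 + (f + N)/(N + N)) = 2/(-2 + (N + f)/((2*N))) = 2/(-2 + (N + f)*(1/(2*N))) = 2/(-2 + (N + f)/(2*N)))
o(q) = -6 + 2/(q + 8/(-6 + q)) (o(q) = -6 + 2/(q + 4*2/(q - 3*2)) = -6 + 2/(q + 4*2/(q - 6)) = -6 + 2/(q + 4*2/(-6 + q)) = -6 + 2/(q + 8/(-6 + q)))
o(-I(-5)) - 1*29705 = 2*(-30 - 3*(-1*(-5)³)² + 19*(-1*(-5)³))/(8 + (-1*(-5)³)² - (-6)*(-5)³) - 1*29705 = 2*(-30 - 3*(-1*(-125))² + 19*(-1*(-125)))/(8 + (-1*(-125))² - (-6)*(-125)) - 29705 = 2*(-30 - 3*125² + 19*125)/(8 + 125² - 6*125) - 29705 = 2*(-30 - 3*15625 + 2375)/(8 + 15625 - 750) - 29705 = 2*(-30 - 46875 + 2375)/14883 - 29705 = 2*(1/14883)*(-44530) - 29705 = -89060/14883 - 29705 = -442188575/14883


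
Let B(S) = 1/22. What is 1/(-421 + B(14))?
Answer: -22/9261 ≈ -0.0023756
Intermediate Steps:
B(S) = 1/22
1/(-421 + B(14)) = 1/(-421 + 1/22) = 1/(-9261/22) = -22/9261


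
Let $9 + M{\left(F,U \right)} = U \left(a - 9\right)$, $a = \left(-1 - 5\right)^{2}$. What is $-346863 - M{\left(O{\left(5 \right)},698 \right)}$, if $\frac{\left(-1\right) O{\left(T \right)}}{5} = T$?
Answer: $-365700$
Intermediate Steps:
$a = 36$ ($a = \left(-6\right)^{2} = 36$)
$O{\left(T \right)} = - 5 T$
$M{\left(F,U \right)} = -9 + 27 U$ ($M{\left(F,U \right)} = -9 + U \left(36 - 9\right) = -9 + U 27 = -9 + 27 U$)
$-346863 - M{\left(O{\left(5 \right)},698 \right)} = -346863 - \left(-9 + 27 \cdot 698\right) = -346863 - \left(-9 + 18846\right) = -346863 - 18837 = -365700$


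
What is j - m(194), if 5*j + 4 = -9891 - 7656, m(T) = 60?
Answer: -17851/5 ≈ -3570.2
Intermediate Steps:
j = -17551/5 (j = -⅘ + (-9891 - 7656)/5 = -⅘ + (⅕)*(-17547) = -⅘ - 17547/5 = -17551/5 ≈ -3510.2)
j - m(194) = -17551/5 - 1*60 = -17551/5 - 60 = -17851/5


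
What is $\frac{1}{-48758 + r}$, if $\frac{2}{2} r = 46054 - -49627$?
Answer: $\frac{1}{46923} \approx 2.1312 \cdot 10^{-5}$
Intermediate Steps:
$r = 95681$ ($r = 46054 - -49627 = 46054 + 49627 = 95681$)
$\frac{1}{-48758 + r} = \frac{1}{-48758 + 95681} = \frac{1}{46923}$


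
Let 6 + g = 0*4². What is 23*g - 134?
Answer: -272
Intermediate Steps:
g = -6 (g = -6 + 0*4² = -6 + 0*16 = -6 + 0 = -6)
23*g - 134 = 23*(-6) - 134 = -138 - 134 = -272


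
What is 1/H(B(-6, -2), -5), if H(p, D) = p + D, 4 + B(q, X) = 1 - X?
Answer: -⅙ ≈ -0.16667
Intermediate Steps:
B(q, X) = -3 - X (B(q, X) = -4 + (1 - X) = -3 - X)
H(p, D) = D + p
1/H(B(-6, -2), -5) = 1/(-5 + (-3 - 1*(-2))) = 1/(-5 + (-3 + 2)) = 1/(-5 - 1) = 1/(-6) = -⅙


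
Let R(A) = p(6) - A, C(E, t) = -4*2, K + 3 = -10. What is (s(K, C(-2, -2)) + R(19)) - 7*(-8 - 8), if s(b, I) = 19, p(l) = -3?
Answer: 109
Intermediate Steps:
K = -13 (K = -3 - 10 = -13)
C(E, t) = -8
R(A) = -3 - A
(s(K, C(-2, -2)) + R(19)) - 7*(-8 - 8) = (19 + (-3 - 1*19)) - 7*(-8 - 8) = (19 + (-3 - 19)) - 7*(-16) = (19 - 22) + 112 = -3 + 112 = 109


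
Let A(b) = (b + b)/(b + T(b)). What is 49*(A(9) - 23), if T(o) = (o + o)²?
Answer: -41601/37 ≈ -1124.4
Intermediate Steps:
T(o) = 4*o² (T(o) = (2*o)² = 4*o²)
A(b) = 2*b/(b + 4*b²) (A(b) = (b + b)/(b + 4*b²) = (2*b)/(b + 4*b²) = 2*b/(b + 4*b²))
49*(A(9) - 23) = 49*(2/(1 + 4*9) - 23) = 49*(2/(1 + 36) - 23) = 49*(2/37 - 23) = 49*(-849/37) = -41601/37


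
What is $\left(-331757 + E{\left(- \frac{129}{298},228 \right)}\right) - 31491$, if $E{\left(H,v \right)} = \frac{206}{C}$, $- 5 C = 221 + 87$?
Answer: $- \frac{55940707}{154} \approx -3.6325 \cdot 10^{5}$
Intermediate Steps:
$C = - \frac{308}{5}$ ($C = - \frac{221 + 87}{5} = \left(- \frac{1}{5}\right) 308 = - \frac{308}{5} \approx -61.6$)
$E{\left(H,v \right)} = - \frac{515}{154}$ ($E{\left(H,v \right)} = \frac{206}{- \frac{308}{5}} = 206 \left(- \frac{5}{308}\right) = - \frac{515}{154}$)
$\left(-331757 + E{\left(- \frac{129}{298},228 \right)}\right) - 31491 = \left(-331757 - \frac{515}{154}\right) - 31491 = - \frac{51091093}{154} - 31491 = - \frac{55940707}{154}$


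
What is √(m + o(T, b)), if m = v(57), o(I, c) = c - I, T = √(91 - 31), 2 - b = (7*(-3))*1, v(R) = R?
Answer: √(80 - 2*√15) ≈ 8.5002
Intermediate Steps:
b = 23 (b = 2 - 7*(-3) = 2 - (-21) = 2 - 1*(-21) = 2 + 21 = 23)
T = 2*√15 (T = √60 = 2*√15 ≈ 7.7460)
m = 57
√(m + o(T, b)) = √(57 + (23 - 2*√15)) = √(80 - 2*√15)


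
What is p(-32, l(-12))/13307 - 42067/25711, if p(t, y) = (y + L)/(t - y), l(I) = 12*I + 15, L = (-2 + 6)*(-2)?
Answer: -7757531800/4741031267 ≈ -1.6363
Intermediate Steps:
L = -8 (L = 4*(-2) = -8)
l(I) = 15 + 12*I
p(t, y) = (-8 + y)/(t - y) (p(t, y) = (y - 8)/(t - y) = (-8 + y)/(t - y))
p(-32, l(-12))/13307 - 42067/25711 = ((-8 + (15 + 12*(-12)))/(-32 - (15 + 12*(-12))))/13307 - 42067/25711 = ((-8 + (15 - 144))/(-32 - (15 - 144)))*(1/13307) - 42067*1/25711 = ((-8 - 129)/(-32 - 1*(-129)))*(1/13307) - 42067/25711 = (-137/(-32 + 129))*(1/13307) - 42067/25711 = (-137/97)*(1/13307) - 42067/25711 = ((1/97)*(-137))*(1/13307) - 42067/25711 = -137/97*1/13307 - 42067/25711 = -137/1290779 - 42067/25711 = -7757531800/4741031267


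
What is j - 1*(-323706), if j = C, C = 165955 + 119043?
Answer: 608704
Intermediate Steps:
C = 284998
j = 284998
j - 1*(-323706) = 284998 - 1*(-323706) = 284998 + 323706 = 608704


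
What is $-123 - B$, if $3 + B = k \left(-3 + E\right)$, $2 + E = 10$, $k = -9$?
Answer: $-75$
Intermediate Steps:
$E = 8$ ($E = -2 + 10 = 8$)
$B = -48$ ($B = -3 - 9 \left(-3 + 8\right) = -3 - 45 = -48$)
$-123 - B = -123 - -48 = -123 + 48 = -75$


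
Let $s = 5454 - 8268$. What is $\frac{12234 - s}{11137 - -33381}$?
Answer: $\frac{7524}{22259} \approx 0.33802$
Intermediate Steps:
$s = -2814$ ($s = 5454 - 8268 = -2814$)
$\frac{12234 - s}{11137 - -33381} = \frac{12234 - -2814}{11137 - -33381} = \frac{12234 + 2814}{11137 + 33381} = \frac{15048}{44518} = 15048 \cdot \frac{1}{44518} = \frac{7524}{22259}$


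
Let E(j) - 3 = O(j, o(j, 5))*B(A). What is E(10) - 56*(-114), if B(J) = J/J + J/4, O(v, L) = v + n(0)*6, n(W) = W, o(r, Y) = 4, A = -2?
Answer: 6392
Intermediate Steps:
O(v, L) = v (O(v, L) = v + 0*6 = v + 0 = v)
B(J) = 1 + J/4 (B(J) = 1 + J*(¼) = 1 + J/4)
E(j) = 3 + j/2 (E(j) = 3 + j*(1 + (¼)*(-2)) = 3 + j*(1 - ½) = 3 + j*(½) = 3 + j/2)
E(10) - 56*(-114) = (3 + (½)*10) - 56*(-114) = (3 + 5) + 6384 = 8 + 6384 = 6392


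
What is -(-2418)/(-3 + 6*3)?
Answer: 806/5 ≈ 161.20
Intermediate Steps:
-(-2418)/(-3 + 6*3) = -(-2418)/(-3 + 18) = -(-2418)/15 = -62*(-13/5) = 806/5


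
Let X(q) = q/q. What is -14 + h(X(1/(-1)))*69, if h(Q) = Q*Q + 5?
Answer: 400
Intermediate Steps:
X(q) = 1
h(Q) = 5 + Q**2 (h(Q) = Q**2 + 5 = 5 + Q**2)
-14 + h(X(1/(-1)))*69 = -14 + (5 + 1**2)*69 = -14 + (5 + 1)*69 = -14 + 6*69 = -14 + 414 = 400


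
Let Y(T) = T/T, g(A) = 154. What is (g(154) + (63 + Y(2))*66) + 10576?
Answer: 14954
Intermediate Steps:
Y(T) = 1
(g(154) + (63 + Y(2))*66) + 10576 = (154 + (63 + 1)*66) + 10576 = (154 + 64*66) + 10576 = (154 + 4224) + 10576 = 4378 + 10576 = 14954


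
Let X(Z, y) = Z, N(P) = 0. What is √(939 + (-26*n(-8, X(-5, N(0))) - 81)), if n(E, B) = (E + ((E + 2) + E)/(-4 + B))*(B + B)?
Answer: I*√7358/3 ≈ 28.593*I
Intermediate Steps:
n(E, B) = 2*B*(E + (2 + 2*E)/(-4 + B)) (n(E, B) = (E + ((2 + E) + E)/(-4 + B))*(2*B) = (E + (2 + 2*E)/(-4 + B))*(2*B) = 2*B*(E + (2 + 2*E)/(-4 + B)))
√(939 + (-26*n(-8, X(-5, N(0))) - 81)) = √(939 + (-52*(-5)*(2 - 2*(-8) - 5*(-8))/(-4 - 5) - 81)) = √(939 + (-52*(-5)*(2 + 16 + 40)/(-9) - 81)) = √(939 + (-52*(-5)*(-1)*58/9 - 81)) = √(939 + (-26*580/9 - 81)) = √(939 + (-15080/9 - 81)) = √(939 - 15809/9) = √(-7358/9) = I*√7358/3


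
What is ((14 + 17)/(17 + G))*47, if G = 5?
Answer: 1457/22 ≈ 66.227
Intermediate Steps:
((14 + 17)/(17 + G))*47 = ((14 + 17)/(17 + 5))*47 = (31/22)*47 = 1457/22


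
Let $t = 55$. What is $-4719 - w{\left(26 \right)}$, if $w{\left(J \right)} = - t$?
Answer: $-4664$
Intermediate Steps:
$w{\left(J \right)} = -55$ ($w{\left(J \right)} = \left(-1\right) 55 = -55$)
$-4719 - w{\left(26 \right)} = -4719 - -55 = -4719 + 55 = -4664$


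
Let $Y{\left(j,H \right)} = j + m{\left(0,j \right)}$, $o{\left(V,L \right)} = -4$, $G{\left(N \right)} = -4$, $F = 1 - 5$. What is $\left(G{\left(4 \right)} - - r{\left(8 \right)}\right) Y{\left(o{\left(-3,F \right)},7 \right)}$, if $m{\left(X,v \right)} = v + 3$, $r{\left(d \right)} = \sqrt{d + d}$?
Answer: $0$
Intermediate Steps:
$r{\left(d \right)} = \sqrt{2} \sqrt{d}$ ($r{\left(d \right)} = \sqrt{2 d} = \sqrt{2} \sqrt{d}$)
$F = -4$
$m{\left(X,v \right)} = 3 + v$
$Y{\left(j,H \right)} = 3 + 2 j$ ($Y{\left(j,H \right)} = j + \left(3 + j\right) = 3 + 2 j$)
$\left(G{\left(4 \right)} - - r{\left(8 \right)}\right) Y{\left(o{\left(-3,F \right)},7 \right)} = \left(-4 - - \sqrt{2} \sqrt{8}\right) \left(3 + 2 \left(-4\right)\right) = \left(-4 - - \sqrt{2} \cdot 2 \sqrt{2}\right) \left(3 - 8\right) = \left(-4 - \left(-1\right) 4\right) \left(-5\right) = \left(-4 - -4\right) \left(-5\right) = \left(-4 + 4\right) \left(-5\right) = 0 \left(-5\right) = 0$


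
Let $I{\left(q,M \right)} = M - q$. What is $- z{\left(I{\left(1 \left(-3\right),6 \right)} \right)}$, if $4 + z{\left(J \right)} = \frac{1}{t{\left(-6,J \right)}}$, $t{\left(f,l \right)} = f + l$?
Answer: $\frac{11}{3} \approx 3.6667$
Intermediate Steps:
$z{\left(J \right)} = -4 + \frac{1}{-6 + J}$
$- z{\left(I{\left(1 \left(-3\right),6 \right)} \right)} = - \frac{25 - 4 \left(6 - 1 \left(-3\right)\right)}{-6 + \left(6 - 1 \left(-3\right)\right)} = - \frac{25 - 4 \left(6 - -3\right)}{-6 + \left(6 - -3\right)} = - \frac{25 - 4 \left(6 + 3\right)}{-6 + \left(6 + 3\right)} = - \frac{25 - 36}{-6 + 9} = - \frac{25 - 36}{3} = - \frac{-11}{3} = \left(-1\right) \left(- \frac{11}{3}\right) = \frac{11}{3}$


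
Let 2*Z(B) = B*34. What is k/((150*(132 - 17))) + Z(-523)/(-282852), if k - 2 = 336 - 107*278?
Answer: -1360790311/813199500 ≈ -1.6734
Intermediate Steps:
Z(B) = 17*B (Z(B) = (B*34)/2 = (34*B)/2 = 17*B)
k = -29408 (k = 2 + (336 - 107*278) = 2 + (336 - 29746) = 2 - 29410 = -29408)
k/((150*(132 - 17))) + Z(-523)/(-282852) = -29408*1/(150*(132 - 17)) + (17*(-523))/(-282852) = -29408/(150*115) - 8891*(-1/282852) = -29408/17250 + 8891/282852 = -29408*1/17250 + 8891/282852 = -14704/8625 + 8891/282852 = -1360790311/813199500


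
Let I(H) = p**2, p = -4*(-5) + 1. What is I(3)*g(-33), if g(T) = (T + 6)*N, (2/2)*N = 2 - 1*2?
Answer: 0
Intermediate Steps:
N = 0 (N = 2 - 1*2 = 2 - 2 = 0)
g(T) = 0 (g(T) = (T + 6)*0 = (6 + T)*0 = 0)
p = 21 (p = 20 + 1 = 21)
I(H) = 441 (I(H) = 21**2 = 441)
I(3)*g(-33) = 441*0 = 0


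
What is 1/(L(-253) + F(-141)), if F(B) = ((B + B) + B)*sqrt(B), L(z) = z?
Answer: I/(-253*I + 423*sqrt(141)) ≈ -1.0003e-5 + 0.00019859*I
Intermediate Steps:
F(B) = 3*B**(3/2) (F(B) = (2*B + B)*sqrt(B) = (3*B)*sqrt(B) = 3*B**(3/2))
1/(L(-253) + F(-141)) = 1/(-253 + 3*(-141)**(3/2)) = 1/(-253 + 3*(-141*I*sqrt(141))) = 1/(-253 - 423*I*sqrt(141))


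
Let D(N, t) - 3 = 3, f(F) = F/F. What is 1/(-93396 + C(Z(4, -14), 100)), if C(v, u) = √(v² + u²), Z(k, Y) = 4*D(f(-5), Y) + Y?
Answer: -23349/2180700679 - 5*√101/4361401358 ≈ -1.0719e-5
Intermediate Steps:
f(F) = 1
D(N, t) = 6 (D(N, t) = 3 + 3 = 6)
Z(k, Y) = 24 + Y (Z(k, Y) = 4*6 + Y = 24 + Y)
C(v, u) = √(u² + v²)
1/(-93396 + C(Z(4, -14), 100)) = 1/(-93396 + √(100² + (24 - 14)²)) = 1/(-93396 + √(10000 + 10²)) = 1/(-93396 + √(10000 + 100)) = 1/(-93396 + √10100) = 1/(-93396 + 10*√101)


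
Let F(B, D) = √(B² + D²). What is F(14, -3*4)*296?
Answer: 592*√85 ≈ 5458.0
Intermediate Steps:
F(14, -3*4)*296 = √(14² + (-3*4)²)*296 = √(196 + (-12)²)*296 = √(196 + 144)*296 = √340*296 = (2*√85)*296 = 592*√85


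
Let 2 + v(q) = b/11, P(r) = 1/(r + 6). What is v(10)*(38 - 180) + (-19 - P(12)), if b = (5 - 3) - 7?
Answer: 65239/198 ≈ 329.49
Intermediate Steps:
b = -5 (b = 2 - 7 = -5)
P(r) = 1/(6 + r)
v(q) = -27/11 (v(q) = -2 - 5/11 = -27/11)
v(10)*(38 - 180) + (-19 - P(12)) = -27*(38 - 180)/11 + (-19 - 1/(6 + 12)) = -27/11*(-142) + (-19 - 1/18) = 3834/11 + (-19 - 1*1/18) = 3834/11 + (-19 - 1/18) = 3834/11 - 343/18 = 65239/198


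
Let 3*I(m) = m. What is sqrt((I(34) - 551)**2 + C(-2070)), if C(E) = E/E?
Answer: sqrt(2621170)/3 ≈ 539.67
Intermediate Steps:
C(E) = 1
I(m) = m/3
sqrt((I(34) - 551)**2 + C(-2070)) = sqrt(((1/3)*34 - 551)**2 + 1) = sqrt((34/3 - 551)**2 + 1) = sqrt((-1619/3)**2 + 1) = sqrt(2621161/9 + 1) = sqrt(2621170/9) = sqrt(2621170)/3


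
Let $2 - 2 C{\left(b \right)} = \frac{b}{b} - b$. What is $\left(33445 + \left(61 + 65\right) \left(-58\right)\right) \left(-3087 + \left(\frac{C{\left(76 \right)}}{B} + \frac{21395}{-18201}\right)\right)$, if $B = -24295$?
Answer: $- \frac{71383868591418409}{884386590} \approx -8.0716 \cdot 10^{7}$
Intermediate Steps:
$C{\left(b \right)} = \frac{1}{2} + \frac{b}{2}$ ($C{\left(b \right)} = 1 - \frac{\frac{b}{b} - b}{2} = 1 - \frac{1 - b}{2} = 1 + \left(- \frac{1}{2} + \frac{b}{2}\right) = \frac{1}{2} + \frac{b}{2}$)
$\left(33445 + \left(61 + 65\right) \left(-58\right)\right) \left(-3087 + \left(\frac{C{\left(76 \right)}}{B} + \frac{21395}{-18201}\right)\right) = \left(33445 + \left(61 + 65\right) \left(-58\right)\right) \left(-3087 + \left(\frac{\frac{1}{2} + \frac{1}{2} \cdot 76}{-24295} + \frac{21395}{-18201}\right)\right) = \left(33445 + 126 \left(-58\right)\right) \left(-3087 + \left(\left(\frac{1}{2} + 38\right) \left(- \frac{1}{24295}\right) + 21395 \left(- \frac{1}{18201}\right)\right)\right) = \left(33445 - 7308\right) \left(-3087 + \left(\frac{77}{2} \left(- \frac{1}{24295}\right) - \frac{21395}{18201}\right)\right) = 26137 \left(-3087 - \frac{1040984527}{884386590}\right) = 26137 \left(- \frac{2731142387857}{884386590}\right) = - \frac{71383868591418409}{884386590}$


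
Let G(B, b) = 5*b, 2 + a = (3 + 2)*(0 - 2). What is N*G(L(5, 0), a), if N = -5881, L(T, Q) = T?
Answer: 352860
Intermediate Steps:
a = -12 (a = -2 + (3 + 2)*(0 - 2) = -2 + 5*(-2) = -2 - 10 = -12)
N*G(L(5, 0), a) = -29405*(-12) = -5881*(-60) = 352860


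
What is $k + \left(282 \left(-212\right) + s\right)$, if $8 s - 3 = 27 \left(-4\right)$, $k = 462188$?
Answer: $\frac{3219127}{8} \approx 4.0239 \cdot 10^{5}$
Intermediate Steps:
$s = - \frac{105}{8}$ ($s = \frac{3}{8} + \frac{27 \left(-4\right)}{8} = \frac{3}{8} + \frac{1}{8} \left(-108\right) = \frac{3}{8} - \frac{27}{2} = - \frac{105}{8} \approx -13.125$)
$k + \left(282 \left(-212\right) + s\right) = 462188 + \left(282 \left(-212\right) - \frac{105}{8}\right) = 462188 - \frac{478377}{8} = \frac{3219127}{8}$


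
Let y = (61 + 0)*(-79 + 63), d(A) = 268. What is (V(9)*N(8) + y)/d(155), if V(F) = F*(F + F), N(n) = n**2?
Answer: 2348/67 ≈ 35.045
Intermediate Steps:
y = -976 (y = 61*(-16) = -976)
V(F) = 2*F**2 (V(F) = F*(2*F) = 2*F**2)
(V(9)*N(8) + y)/d(155) = ((2*9**2)*8**2 - 976)/268 = ((2*81)*64 - 976)*(1/268) = (162*64 - 976)*(1/268) = (10368 - 976)*(1/268) = 9392*(1/268) = 2348/67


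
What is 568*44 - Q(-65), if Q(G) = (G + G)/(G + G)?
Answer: 24991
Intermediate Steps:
Q(G) = 1 (Q(G) = (2*G)/((2*G)) = (2*G)*(1/(2*G)) = 1)
568*44 - Q(-65) = 568*44 - 1*1 = 24992 - 1 = 24991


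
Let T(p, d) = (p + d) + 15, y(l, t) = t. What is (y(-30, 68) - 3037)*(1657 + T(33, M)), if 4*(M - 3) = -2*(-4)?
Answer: -5076990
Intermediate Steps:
M = 5 (M = 3 + (-2*(-4))/4 = 3 + (¼)*8 = 3 + 2 = 5)
T(p, d) = 15 + d + p (T(p, d) = (d + p) + 15 = 15 + d + p)
(y(-30, 68) - 3037)*(1657 + T(33, M)) = (68 - 3037)*(1657 + (15 + 5 + 33)) = -2969*(1657 + 53) = -2969*1710 = -5076990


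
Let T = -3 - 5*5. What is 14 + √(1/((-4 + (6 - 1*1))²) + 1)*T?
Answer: 14 - 28*√2 ≈ -25.598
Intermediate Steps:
T = -28 (T = -3 - 25 = -28)
14 + √(1/((-4 + (6 - 1*1))²) + 1)*T = 14 + √(1/((-4 + (6 - 1*1))²) + 1)*(-28) = 14 + √(1/((-4 + (6 - 1))²) + 1)*(-28) = 14 + √(1/((-4 + 5)²) + 1)*(-28) = 14 + √(1/(1²) + 1)*(-28) = 14 + √(1/1 + 1)*(-28) = 14 + √(1 + 1)*(-28) = 14 + √2*(-28) = 14 - 28*√2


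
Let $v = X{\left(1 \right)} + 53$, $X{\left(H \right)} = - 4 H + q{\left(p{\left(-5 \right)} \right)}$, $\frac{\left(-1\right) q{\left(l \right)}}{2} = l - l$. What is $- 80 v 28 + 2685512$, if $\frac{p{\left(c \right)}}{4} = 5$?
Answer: $2575752$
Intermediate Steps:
$p{\left(c \right)} = 20$ ($p{\left(c \right)} = 4 \cdot 5 = 20$)
$q{\left(l \right)} = 0$ ($q{\left(l \right)} = - 2 \left(l - l\right) = \left(-2\right) 0 = 0$)
$X{\left(H \right)} = - 4 H$ ($X{\left(H \right)} = - 4 H + 0 = - 4 H$)
$v = 49$ ($v = \left(-4\right) 1 + 53 = -4 + 53 = 49$)
$- 80 v 28 + 2685512 = \left(-80\right) 49 \cdot 28 + 2685512 = \left(-3920\right) 28 + 2685512 = -109760 + 2685512 = 2575752$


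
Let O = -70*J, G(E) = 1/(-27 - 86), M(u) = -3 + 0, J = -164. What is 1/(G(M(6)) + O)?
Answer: 113/1297239 ≈ 8.7108e-5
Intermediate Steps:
M(u) = -3
G(E) = -1/113 (G(E) = 1/(-113) = -1/113)
O = 11480 (O = -70*(-164) = 11480)
1/(G(M(6)) + O) = 1/(-1/113 + 11480) = 1/(1297239/113) = 113/1297239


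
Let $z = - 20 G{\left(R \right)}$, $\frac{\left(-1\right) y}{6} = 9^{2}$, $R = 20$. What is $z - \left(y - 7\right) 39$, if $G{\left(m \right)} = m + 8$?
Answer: $18667$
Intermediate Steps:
$G{\left(m \right)} = 8 + m$
$y = -486$ ($y = - 6 \cdot 9^{2} = \left(-6\right) 81 = -486$)
$z = -560$ ($z = - 20 \left(8 + 20\right) = \left(-20\right) 28 = -560$)
$z - \left(y - 7\right) 39 = -560 - \left(-486 - 7\right) 39 = -560 - \left(-493\right) 39 = -560 - -19227 = -560 + 19227 = 18667$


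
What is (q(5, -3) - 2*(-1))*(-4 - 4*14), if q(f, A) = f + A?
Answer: -240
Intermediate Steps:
q(f, A) = A + f
(q(5, -3) - 2*(-1))*(-4 - 4*14) = ((-3 + 5) - 2*(-1))*(-4 - 4*14) = (2 + 2)*(-4 - 56) = 4*(-60) = -240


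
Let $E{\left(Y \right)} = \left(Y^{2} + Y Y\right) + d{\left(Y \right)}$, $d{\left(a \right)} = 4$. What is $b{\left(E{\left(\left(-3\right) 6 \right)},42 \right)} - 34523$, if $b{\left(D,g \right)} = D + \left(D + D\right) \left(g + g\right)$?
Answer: $75665$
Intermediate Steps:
$E{\left(Y \right)} = 4 + 2 Y^{2}$ ($E{\left(Y \right)} = \left(Y^{2} + Y Y\right) + 4 = \left(Y^{2} + Y^{2}\right) + 4 = 2 Y^{2} + 4 = 4 + 2 Y^{2}$)
$b{\left(D,g \right)} = D + 4 D g$ ($b{\left(D,g \right)} = D + 2 D 2 g = D + 4 D g$)
$b{\left(E{\left(\left(-3\right) 6 \right)},42 \right)} - 34523 = \left(4 + 2 \left(\left(-3\right) 6\right)^{2}\right) \left(1 + 4 \cdot 42\right) - 34523 = \left(4 + 2 \left(-18\right)^{2}\right) \left(1 + 168\right) - 34523 = \left(4 + 2 \cdot 324\right) 169 - 34523 = \left(4 + 648\right) 169 - 34523 = 652 \cdot 169 - 34523 = 110188 - 34523 = 75665$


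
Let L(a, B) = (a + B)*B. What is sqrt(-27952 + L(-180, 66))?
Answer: 14*I*sqrt(181) ≈ 188.35*I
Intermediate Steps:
L(a, B) = B*(B + a) (L(a, B) = (B + a)*B = B*(B + a))
sqrt(-27952 + L(-180, 66)) = sqrt(-27952 + 66*(66 - 180)) = sqrt(-27952 + 66*(-114)) = sqrt(-27952 - 7524) = sqrt(-35476) = 14*I*sqrt(181)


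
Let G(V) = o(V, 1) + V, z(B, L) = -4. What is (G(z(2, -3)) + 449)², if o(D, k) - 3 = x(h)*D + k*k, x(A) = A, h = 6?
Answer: 180625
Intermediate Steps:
o(D, k) = 3 + k² + 6*D (o(D, k) = 3 + (6*D + k*k) = 3 + (6*D + k²) = 3 + (k² + 6*D) = 3 + k² + 6*D)
G(V) = 4 + 7*V (G(V) = (3 + 1² + 6*V) + V = (3 + 1 + 6*V) + V = (4 + 6*V) + V = 4 + 7*V)
(G(z(2, -3)) + 449)² = ((4 + 7*(-4)) + 449)² = ((4 - 28) + 449)² = (-24 + 449)² = 425² = 180625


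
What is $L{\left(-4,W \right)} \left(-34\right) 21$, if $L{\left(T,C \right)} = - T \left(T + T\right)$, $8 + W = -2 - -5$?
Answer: $22848$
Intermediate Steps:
$W = -5$ ($W = -8 - -3 = -8 + \left(-2 + 5\right) = -8 + 3 = -5$)
$L{\left(T,C \right)} = - 2 T^{2}$ ($L{\left(T,C \right)} = - T 2 T = - 2 T^{2}$)
$L{\left(-4,W \right)} \left(-34\right) 21 = - 2 \left(-4\right)^{2} \left(-34\right) 21 = \left(-2\right) 16 \left(-34\right) 21 = \left(-32\right) \left(-34\right) 21 = 1088 \cdot 21 = 22848$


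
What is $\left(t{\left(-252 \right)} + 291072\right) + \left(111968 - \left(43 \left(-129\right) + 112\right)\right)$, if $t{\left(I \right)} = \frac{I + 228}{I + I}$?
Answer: $\frac{8577976}{21} \approx 4.0848 \cdot 10^{5}$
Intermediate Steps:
$t{\left(I \right)} = \frac{228 + I}{2 I}$
$\left(t{\left(-252 \right)} + 291072\right) + \left(111968 - \left(43 \left(-129\right) + 112\right)\right) = \left(\frac{228 - 252}{2 \left(-252\right)} + 291072\right) + \left(111968 - \left(43 \left(-129\right) + 112\right)\right) = \left(\frac{1}{2} \left(- \frac{1}{252}\right) \left(-24\right) + 291072\right) + \left(111968 - \left(-5547 + 112\right)\right) = \left(\frac{1}{21} + 291072\right) + \left(111968 - -5435\right) = \frac{6112513}{21} + \left(111968 + 5435\right) = \frac{6112513}{21} + 117403 = \frac{8577976}{21}$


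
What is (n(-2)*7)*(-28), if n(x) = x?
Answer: 392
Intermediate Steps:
(n(-2)*7)*(-28) = -2*7*(-28) = -14*(-28) = 392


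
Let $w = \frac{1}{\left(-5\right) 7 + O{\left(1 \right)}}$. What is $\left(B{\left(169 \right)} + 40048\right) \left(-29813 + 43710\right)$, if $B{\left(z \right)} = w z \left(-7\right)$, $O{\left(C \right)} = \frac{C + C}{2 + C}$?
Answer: $\frac{57373667221}{103} \approx 5.5703 \cdot 10^{8}$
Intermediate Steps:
$O{\left(C \right)} = \frac{2 C}{2 + C}$
$w = - \frac{3}{103}$ ($w = \frac{1}{\left(-5\right) 7 + 2 \cdot 1 \frac{1}{2 + 1}} = \frac{1}{-35 + 2 \cdot 1 \cdot \frac{1}{3}} = \frac{1}{-35 + \frac{2}{3}} = \frac{1}{- \frac{103}{3}} = - \frac{3}{103} \approx -0.029126$)
$B{\left(z \right)} = \frac{21 z}{103}$ ($B{\left(z \right)} = - \frac{3 z}{103} \left(-7\right) = \frac{21 z}{103}$)
$\left(B{\left(169 \right)} + 40048\right) \left(-29813 + 43710\right) = \left(\frac{21}{103} \cdot 169 + 40048\right) \left(-29813 + 43710\right) = \left(\frac{3549}{103} + 40048\right) 13897 = \frac{4128493}{103} \cdot 13897 = \frac{57373667221}{103}$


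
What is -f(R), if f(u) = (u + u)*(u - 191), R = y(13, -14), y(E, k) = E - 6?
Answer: 2576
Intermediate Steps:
y(E, k) = -6 + E
R = 7 (R = -6 + 13 = 7)
f(u) = 2*u*(-191 + u) (f(u) = (2*u)*(-191 + u) = 2*u*(-191 + u))
-f(R) = -2*7*(-191 + 7) = -2*7*(-184) = -1*(-2576) = 2576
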